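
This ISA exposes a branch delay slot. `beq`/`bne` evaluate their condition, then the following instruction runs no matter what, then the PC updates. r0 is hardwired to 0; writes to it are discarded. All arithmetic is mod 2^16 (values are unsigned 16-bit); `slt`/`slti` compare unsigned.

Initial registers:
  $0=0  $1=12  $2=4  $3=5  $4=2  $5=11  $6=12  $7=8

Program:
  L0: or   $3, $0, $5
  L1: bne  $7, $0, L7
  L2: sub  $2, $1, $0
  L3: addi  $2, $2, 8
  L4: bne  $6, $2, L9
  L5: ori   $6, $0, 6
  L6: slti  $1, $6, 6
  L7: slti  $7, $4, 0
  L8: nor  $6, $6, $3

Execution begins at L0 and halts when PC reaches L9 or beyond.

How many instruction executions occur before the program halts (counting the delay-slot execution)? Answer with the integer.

PC=0  or   $3, $0, $5        | $0=0 $1=12 $2=4 $3=11 $4=2 $5=11 $6=12 $7=8
PC=1  bne  $7, $0, L7        | $0=0 $1=12 $2=4 $3=11 $4=2 $5=11 $6=12 $7=8  [TAKEN]
PC=2  sub  $2, $1, $0        | $0=0 $1=12 $2=12 $3=11 $4=2 $5=11 $6=12 $7=8
PC=7  slti  $7, $4, 0        | $0=0 $1=12 $2=12 $3=11 $4=2 $5=11 $6=12 $7=0
PC=8  nor  $6, $6, $3        | $0=0 $1=12 $2=12 $3=11 $4=2 $5=11 $6=65520 $7=0

5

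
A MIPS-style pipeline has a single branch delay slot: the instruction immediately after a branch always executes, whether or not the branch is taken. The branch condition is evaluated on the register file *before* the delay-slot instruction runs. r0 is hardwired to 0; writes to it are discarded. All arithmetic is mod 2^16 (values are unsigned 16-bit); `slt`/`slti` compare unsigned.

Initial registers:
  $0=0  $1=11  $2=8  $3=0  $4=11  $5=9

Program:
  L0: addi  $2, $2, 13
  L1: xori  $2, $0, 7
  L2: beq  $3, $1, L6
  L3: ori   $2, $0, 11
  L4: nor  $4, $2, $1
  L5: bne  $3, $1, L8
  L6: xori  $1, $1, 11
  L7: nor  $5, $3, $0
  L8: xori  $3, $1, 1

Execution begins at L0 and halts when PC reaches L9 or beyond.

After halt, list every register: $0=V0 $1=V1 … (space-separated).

$0=0 $1=0 $2=11 $3=1 $4=65524 $5=9

[0] addi  $2, $2, 13  →  {$0:0, $1:11, $2:21, $3:0, $4:11, $5:9}
[1] xori  $2, $0, 7  →  {$0:0, $1:11, $2:7, $3:0, $4:11, $5:9}
[2] beq  $3, $1, L6  →  {$0:0, $1:11, $2:7, $3:0, $4:11, $5:9}  ⟨branch fallthrough⟩
[3] ori   $2, $0, 11  →  {$0:0, $1:11, $2:11, $3:0, $4:11, $5:9}
[4] nor  $4, $2, $1  →  {$0:0, $1:11, $2:11, $3:0, $4:65524, $5:9}
[5] bne  $3, $1, L8  →  {$0:0, $1:11, $2:11, $3:0, $4:65524, $5:9}  ⟨branch taken⟩
[6] xori  $1, $1, 11  →  {$0:0, $1:0, $2:11, $3:0, $4:65524, $5:9}
[8] xori  $3, $1, 1  →  {$0:0, $1:0, $2:11, $3:1, $4:65524, $5:9}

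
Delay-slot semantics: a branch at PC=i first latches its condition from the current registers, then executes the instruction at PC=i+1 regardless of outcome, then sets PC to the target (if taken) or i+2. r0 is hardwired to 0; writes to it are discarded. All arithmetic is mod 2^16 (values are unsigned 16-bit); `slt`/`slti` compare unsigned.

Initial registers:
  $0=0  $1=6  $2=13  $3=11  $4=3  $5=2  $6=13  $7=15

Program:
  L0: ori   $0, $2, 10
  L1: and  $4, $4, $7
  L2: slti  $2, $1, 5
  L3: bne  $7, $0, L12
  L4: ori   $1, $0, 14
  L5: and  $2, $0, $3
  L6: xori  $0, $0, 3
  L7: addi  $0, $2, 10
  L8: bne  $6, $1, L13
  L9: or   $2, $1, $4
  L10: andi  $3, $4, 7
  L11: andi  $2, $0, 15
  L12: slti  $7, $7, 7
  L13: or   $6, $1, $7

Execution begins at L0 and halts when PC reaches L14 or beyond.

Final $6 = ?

14

#0 ori   $0, $2, 10 ; 0/6/13/11/3/2/13/15
#1 and  $4, $4, $7 ; 0/6/13/11/3/2/13/15
#2 slti  $2, $1, 5 ; 0/6/0/11/3/2/13/15
#3 bne  $7, $0, L12 ; 0/6/0/11/3/2/13/15 ; →target
#4 ori   $1, $0, 14 ; 0/14/0/11/3/2/13/15
#12 slti  $7, $7, 7 ; 0/14/0/11/3/2/13/0
#13 or   $6, $1, $7 ; 0/14/0/11/3/2/14/0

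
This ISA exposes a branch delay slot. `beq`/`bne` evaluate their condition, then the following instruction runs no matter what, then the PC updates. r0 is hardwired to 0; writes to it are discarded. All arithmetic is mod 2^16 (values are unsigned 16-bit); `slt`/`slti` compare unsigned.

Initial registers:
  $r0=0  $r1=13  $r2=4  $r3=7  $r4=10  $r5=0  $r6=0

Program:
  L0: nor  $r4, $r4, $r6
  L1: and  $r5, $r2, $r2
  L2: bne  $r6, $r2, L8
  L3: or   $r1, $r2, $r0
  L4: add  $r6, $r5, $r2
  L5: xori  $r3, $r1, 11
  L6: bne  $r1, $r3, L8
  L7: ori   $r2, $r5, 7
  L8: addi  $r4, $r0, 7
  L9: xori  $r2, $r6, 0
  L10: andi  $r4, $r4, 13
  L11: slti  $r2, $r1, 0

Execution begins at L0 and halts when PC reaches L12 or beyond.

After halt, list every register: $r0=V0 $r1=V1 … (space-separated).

$r0=0 $r1=4 $r2=0 $r3=7 $r4=5 $r5=4 $r6=0

  step pc=0: nor  $r4, $r4, $r6  regs=(0,13,4,7,65525,0,0)
  step pc=1: and  $r5, $r2, $r2  regs=(0,13,4,7,65525,4,0)
  step pc=2: bne  $r6, $r2, L8  cond=T  regs=(0,13,4,7,65525,4,0)
  step pc=3: or   $r1, $r2, $r0  regs=(0,4,4,7,65525,4,0)
  step pc=8: addi  $r4, $r0, 7  regs=(0,4,4,7,7,4,0)
  step pc=9: xori  $r2, $r6, 0  regs=(0,4,0,7,7,4,0)
  step pc=10: andi  $r4, $r4, 13  regs=(0,4,0,7,5,4,0)
  step pc=11: slti  $r2, $r1, 0  regs=(0,4,0,7,5,4,0)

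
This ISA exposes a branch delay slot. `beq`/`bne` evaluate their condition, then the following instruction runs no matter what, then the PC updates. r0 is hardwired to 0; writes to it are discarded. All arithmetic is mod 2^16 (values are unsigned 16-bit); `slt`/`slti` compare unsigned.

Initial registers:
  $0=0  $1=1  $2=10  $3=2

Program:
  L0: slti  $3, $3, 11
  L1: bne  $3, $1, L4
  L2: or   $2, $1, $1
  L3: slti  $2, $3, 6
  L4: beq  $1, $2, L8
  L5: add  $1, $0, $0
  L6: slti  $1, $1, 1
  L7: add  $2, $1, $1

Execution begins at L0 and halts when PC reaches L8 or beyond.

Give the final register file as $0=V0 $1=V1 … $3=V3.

$0=0 $1=0 $2=1 $3=1

#0 slti  $3, $3, 11 ; 0/1/10/1
#1 bne  $3, $1, L4 ; 0/1/10/1 ; →fallthru
#2 or   $2, $1, $1 ; 0/1/1/1
#3 slti  $2, $3, 6 ; 0/1/1/1
#4 beq  $1, $2, L8 ; 0/1/1/1 ; →target
#5 add  $1, $0, $0 ; 0/0/1/1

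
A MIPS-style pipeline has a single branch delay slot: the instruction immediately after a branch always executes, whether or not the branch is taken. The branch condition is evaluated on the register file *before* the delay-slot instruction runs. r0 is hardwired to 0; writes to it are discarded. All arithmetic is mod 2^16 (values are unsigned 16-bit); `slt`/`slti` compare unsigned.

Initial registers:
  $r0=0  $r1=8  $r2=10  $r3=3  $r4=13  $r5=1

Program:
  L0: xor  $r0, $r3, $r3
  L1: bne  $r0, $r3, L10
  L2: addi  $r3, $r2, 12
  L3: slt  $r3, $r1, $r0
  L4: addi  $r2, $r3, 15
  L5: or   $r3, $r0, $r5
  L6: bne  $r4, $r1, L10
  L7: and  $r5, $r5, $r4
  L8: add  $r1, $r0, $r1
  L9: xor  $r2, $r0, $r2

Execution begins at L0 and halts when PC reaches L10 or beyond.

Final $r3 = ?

PC=0  xor  $r0, $r3, $r3     | $r0=0 $r1=8 $r2=10 $r3=3 $r4=13 $r5=1
PC=1  bne  $r0, $r3, L10     | $r0=0 $r1=8 $r2=10 $r3=3 $r4=13 $r5=1  [TAKEN]
PC=2  addi  $r3, $r2, 12     | $r0=0 $r1=8 $r2=10 $r3=22 $r4=13 $r5=1

22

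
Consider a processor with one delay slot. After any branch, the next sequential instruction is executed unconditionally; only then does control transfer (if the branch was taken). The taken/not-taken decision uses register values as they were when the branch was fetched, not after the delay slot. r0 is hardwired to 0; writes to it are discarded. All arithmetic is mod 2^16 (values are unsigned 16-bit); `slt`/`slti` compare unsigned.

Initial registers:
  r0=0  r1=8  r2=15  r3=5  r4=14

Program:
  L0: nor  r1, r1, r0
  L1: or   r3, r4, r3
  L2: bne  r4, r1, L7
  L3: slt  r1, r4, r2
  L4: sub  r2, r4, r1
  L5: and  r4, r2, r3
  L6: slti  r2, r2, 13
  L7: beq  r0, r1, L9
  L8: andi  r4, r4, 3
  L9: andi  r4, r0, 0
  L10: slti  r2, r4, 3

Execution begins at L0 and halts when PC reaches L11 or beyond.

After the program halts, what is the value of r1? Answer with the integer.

#0 nor  r1, r1, r0 ; 0/65527/15/5/14
#1 or   r3, r4, r3 ; 0/65527/15/15/14
#2 bne  r4, r1, L7 ; 0/65527/15/15/14 ; →target
#3 slt  r1, r4, r2 ; 0/1/15/15/14
#7 beq  r0, r1, L9 ; 0/1/15/15/14 ; →fallthru
#8 andi  r4, r4, 3 ; 0/1/15/15/2
#9 andi  r4, r0, 0 ; 0/1/15/15/0
#10 slti  r2, r4, 3 ; 0/1/1/15/0

1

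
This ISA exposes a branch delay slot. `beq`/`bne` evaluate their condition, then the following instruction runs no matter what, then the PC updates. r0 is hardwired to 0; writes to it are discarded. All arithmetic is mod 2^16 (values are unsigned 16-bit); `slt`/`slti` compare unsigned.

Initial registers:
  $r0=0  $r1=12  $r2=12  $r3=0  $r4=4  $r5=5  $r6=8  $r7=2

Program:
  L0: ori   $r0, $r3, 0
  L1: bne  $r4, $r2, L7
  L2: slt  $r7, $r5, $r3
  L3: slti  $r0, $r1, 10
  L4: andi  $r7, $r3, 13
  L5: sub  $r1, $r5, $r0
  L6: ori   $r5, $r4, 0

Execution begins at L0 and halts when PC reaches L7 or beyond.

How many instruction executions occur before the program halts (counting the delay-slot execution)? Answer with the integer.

3

PC=0  ori   $r0, $r3, 0      | $r0=0 $r1=12 $r2=12 $r3=0 $r4=4 $r5=5 $r6=8 $r7=2
PC=1  bne  $r4, $r2, L7      | $r0=0 $r1=12 $r2=12 $r3=0 $r4=4 $r5=5 $r6=8 $r7=2  [TAKEN]
PC=2  slt  $r7, $r5, $r3     | $r0=0 $r1=12 $r2=12 $r3=0 $r4=4 $r5=5 $r6=8 $r7=0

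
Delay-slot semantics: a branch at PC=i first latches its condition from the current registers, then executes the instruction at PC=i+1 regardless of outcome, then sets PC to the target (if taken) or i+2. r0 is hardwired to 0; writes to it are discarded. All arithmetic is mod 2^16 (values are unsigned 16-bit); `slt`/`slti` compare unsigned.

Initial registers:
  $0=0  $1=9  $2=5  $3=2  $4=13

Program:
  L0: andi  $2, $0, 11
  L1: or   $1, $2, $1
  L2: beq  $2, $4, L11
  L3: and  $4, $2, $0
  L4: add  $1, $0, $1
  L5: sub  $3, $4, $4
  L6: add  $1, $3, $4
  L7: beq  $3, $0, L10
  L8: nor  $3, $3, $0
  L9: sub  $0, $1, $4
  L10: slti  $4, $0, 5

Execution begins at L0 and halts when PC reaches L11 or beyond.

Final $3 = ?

65535

  step pc=0: andi  $2, $0, 11  regs=(0,9,0,2,13)
  step pc=1: or   $1, $2, $1  regs=(0,9,0,2,13)
  step pc=2: beq  $2, $4, L11  cond=F  regs=(0,9,0,2,13)
  step pc=3: and  $4, $2, $0  regs=(0,9,0,2,0)
  step pc=4: add  $1, $0, $1  regs=(0,9,0,2,0)
  step pc=5: sub  $3, $4, $4  regs=(0,9,0,0,0)
  step pc=6: add  $1, $3, $4  regs=(0,0,0,0,0)
  step pc=7: beq  $3, $0, L10  cond=T  regs=(0,0,0,0,0)
  step pc=8: nor  $3, $3, $0  regs=(0,0,0,65535,0)
  step pc=10: slti  $4, $0, 5  regs=(0,0,0,65535,1)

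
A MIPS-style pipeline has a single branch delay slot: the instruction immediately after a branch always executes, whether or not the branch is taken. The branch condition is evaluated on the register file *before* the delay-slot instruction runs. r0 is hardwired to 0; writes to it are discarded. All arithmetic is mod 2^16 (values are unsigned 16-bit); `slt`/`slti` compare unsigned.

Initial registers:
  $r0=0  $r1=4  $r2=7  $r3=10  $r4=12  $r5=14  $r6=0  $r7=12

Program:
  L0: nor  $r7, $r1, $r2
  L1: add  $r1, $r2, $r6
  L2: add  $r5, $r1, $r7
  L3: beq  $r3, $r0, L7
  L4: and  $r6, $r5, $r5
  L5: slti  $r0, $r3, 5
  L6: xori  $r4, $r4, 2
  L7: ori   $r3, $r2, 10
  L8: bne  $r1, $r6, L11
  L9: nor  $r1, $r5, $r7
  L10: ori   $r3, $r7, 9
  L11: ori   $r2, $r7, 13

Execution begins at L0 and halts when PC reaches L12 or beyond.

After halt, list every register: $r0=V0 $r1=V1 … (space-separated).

  step pc=0: nor  $r7, $r1, $r2  regs=(0,4,7,10,12,14,0,65528)
  step pc=1: add  $r1, $r2, $r6  regs=(0,7,7,10,12,14,0,65528)
  step pc=2: add  $r5, $r1, $r7  regs=(0,7,7,10,12,65535,0,65528)
  step pc=3: beq  $r3, $r0, L7  cond=F  regs=(0,7,7,10,12,65535,0,65528)
  step pc=4: and  $r6, $r5, $r5  regs=(0,7,7,10,12,65535,65535,65528)
  step pc=5: slti  $r0, $r3, 5  regs=(0,7,7,10,12,65535,65535,65528)
  step pc=6: xori  $r4, $r4, 2  regs=(0,7,7,10,14,65535,65535,65528)
  step pc=7: ori   $r3, $r2, 10  regs=(0,7,7,15,14,65535,65535,65528)
  step pc=8: bne  $r1, $r6, L11  cond=T  regs=(0,7,7,15,14,65535,65535,65528)
  step pc=9: nor  $r1, $r5, $r7  regs=(0,0,7,15,14,65535,65535,65528)
  step pc=11: ori   $r2, $r7, 13  regs=(0,0,65533,15,14,65535,65535,65528)

$r0=0 $r1=0 $r2=65533 $r3=15 $r4=14 $r5=65535 $r6=65535 $r7=65528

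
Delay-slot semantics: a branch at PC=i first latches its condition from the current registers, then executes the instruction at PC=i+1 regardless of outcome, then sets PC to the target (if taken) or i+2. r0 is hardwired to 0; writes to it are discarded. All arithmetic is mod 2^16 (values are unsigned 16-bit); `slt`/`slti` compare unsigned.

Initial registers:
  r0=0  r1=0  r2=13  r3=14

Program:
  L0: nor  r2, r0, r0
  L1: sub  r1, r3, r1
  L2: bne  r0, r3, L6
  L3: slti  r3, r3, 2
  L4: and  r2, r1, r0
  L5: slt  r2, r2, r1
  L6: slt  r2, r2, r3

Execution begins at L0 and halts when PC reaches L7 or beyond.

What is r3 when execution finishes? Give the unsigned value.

0

#0 nor  r2, r0, r0 ; 0/0/65535/14
#1 sub  r1, r3, r1 ; 0/14/65535/14
#2 bne  r0, r3, L6 ; 0/14/65535/14 ; →target
#3 slti  r3, r3, 2 ; 0/14/65535/0
#6 slt  r2, r2, r3 ; 0/14/0/0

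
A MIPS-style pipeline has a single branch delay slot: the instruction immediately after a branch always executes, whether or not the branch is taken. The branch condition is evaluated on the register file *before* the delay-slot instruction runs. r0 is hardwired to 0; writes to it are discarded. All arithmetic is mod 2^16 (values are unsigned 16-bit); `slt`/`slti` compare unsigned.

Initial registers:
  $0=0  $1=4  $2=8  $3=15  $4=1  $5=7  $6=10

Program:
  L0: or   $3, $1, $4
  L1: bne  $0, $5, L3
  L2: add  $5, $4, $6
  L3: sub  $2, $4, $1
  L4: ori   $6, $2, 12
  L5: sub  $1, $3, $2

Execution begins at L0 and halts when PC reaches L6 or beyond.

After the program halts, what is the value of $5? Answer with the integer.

11

#0 or   $3, $1, $4 ; 0/4/8/5/1/7/10
#1 bne  $0, $5, L3 ; 0/4/8/5/1/7/10 ; →target
#2 add  $5, $4, $6 ; 0/4/8/5/1/11/10
#3 sub  $2, $4, $1 ; 0/4/65533/5/1/11/10
#4 ori   $6, $2, 12 ; 0/4/65533/5/1/11/65533
#5 sub  $1, $3, $2 ; 0/8/65533/5/1/11/65533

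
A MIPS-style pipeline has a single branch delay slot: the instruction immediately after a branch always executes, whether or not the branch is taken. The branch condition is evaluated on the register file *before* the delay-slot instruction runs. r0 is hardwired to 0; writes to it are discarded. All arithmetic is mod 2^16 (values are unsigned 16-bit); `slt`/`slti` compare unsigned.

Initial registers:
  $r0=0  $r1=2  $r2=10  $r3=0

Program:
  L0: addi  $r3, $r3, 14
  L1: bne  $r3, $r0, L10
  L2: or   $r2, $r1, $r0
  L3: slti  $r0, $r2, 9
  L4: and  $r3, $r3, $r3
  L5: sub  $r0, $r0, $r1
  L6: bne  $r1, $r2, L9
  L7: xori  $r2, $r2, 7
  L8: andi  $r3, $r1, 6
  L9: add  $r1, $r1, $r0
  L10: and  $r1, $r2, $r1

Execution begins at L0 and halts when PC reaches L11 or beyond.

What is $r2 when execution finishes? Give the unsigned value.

2

[0] addi  $r3, $r3, 14  →  {$r0:0, $r1:2, $r2:10, $r3:14}
[1] bne  $r3, $r0, L10  →  {$r0:0, $r1:2, $r2:10, $r3:14}  ⟨branch taken⟩
[2] or   $r2, $r1, $r0  →  {$r0:0, $r1:2, $r2:2, $r3:14}
[10] and  $r1, $r2, $r1  →  {$r0:0, $r1:2, $r2:2, $r3:14}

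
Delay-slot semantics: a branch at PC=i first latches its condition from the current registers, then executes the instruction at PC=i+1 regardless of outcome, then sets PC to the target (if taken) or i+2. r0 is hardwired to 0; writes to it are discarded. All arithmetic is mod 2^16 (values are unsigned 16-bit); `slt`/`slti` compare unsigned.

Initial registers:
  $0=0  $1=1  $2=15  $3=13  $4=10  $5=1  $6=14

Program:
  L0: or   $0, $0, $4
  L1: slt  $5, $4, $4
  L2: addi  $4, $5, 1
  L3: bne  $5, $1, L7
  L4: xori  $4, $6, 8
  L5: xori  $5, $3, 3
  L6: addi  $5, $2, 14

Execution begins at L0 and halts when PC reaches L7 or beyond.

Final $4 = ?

6

[0] or   $0, $0, $4  →  {$0:0, $1:1, $2:15, $3:13, $4:10, $5:1, $6:14}
[1] slt  $5, $4, $4  →  {$0:0, $1:1, $2:15, $3:13, $4:10, $5:0, $6:14}
[2] addi  $4, $5, 1  →  {$0:0, $1:1, $2:15, $3:13, $4:1, $5:0, $6:14}
[3] bne  $5, $1, L7  →  {$0:0, $1:1, $2:15, $3:13, $4:1, $5:0, $6:14}  ⟨branch taken⟩
[4] xori  $4, $6, 8  →  {$0:0, $1:1, $2:15, $3:13, $4:6, $5:0, $6:14}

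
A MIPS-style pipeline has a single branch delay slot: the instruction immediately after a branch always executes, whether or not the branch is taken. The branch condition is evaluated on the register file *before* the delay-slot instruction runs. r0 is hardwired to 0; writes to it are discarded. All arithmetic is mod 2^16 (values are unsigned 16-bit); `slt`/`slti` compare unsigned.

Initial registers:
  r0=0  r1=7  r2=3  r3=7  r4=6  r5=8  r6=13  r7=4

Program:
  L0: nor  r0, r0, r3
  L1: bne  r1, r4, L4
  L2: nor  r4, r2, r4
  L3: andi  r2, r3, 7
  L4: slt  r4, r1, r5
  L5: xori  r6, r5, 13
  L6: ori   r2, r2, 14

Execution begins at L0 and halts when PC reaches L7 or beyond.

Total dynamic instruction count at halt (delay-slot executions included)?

6

#0 nor  r0, r0, r3 ; 0/7/3/7/6/8/13/4
#1 bne  r1, r4, L4 ; 0/7/3/7/6/8/13/4 ; →target
#2 nor  r4, r2, r4 ; 0/7/3/7/65528/8/13/4
#4 slt  r4, r1, r5 ; 0/7/3/7/1/8/13/4
#5 xori  r6, r5, 13 ; 0/7/3/7/1/8/5/4
#6 ori   r2, r2, 14 ; 0/7/15/7/1/8/5/4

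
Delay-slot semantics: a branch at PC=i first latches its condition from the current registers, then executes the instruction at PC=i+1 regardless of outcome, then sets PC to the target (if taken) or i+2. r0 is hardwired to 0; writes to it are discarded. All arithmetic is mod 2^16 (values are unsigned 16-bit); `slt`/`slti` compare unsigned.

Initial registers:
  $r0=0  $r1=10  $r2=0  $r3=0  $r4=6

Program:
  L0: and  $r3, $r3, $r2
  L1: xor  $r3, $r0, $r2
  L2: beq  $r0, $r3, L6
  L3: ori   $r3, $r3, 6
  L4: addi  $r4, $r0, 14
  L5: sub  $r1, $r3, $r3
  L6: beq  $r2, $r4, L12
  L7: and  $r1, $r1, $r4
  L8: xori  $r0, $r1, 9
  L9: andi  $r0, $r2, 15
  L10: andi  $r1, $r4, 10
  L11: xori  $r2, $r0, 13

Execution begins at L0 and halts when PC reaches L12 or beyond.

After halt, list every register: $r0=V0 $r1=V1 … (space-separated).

$r0=0 $r1=2 $r2=13 $r3=6 $r4=6

PC=0  and  $r3, $r3, $r2     | $r0=0 $r1=10 $r2=0 $r3=0 $r4=6
PC=1  xor  $r3, $r0, $r2     | $r0=0 $r1=10 $r2=0 $r3=0 $r4=6
PC=2  beq  $r0, $r3, L6      | $r0=0 $r1=10 $r2=0 $r3=0 $r4=6  [TAKEN]
PC=3  ori   $r3, $r3, 6      | $r0=0 $r1=10 $r2=0 $r3=6 $r4=6
PC=6  beq  $r2, $r4, L12     | $r0=0 $r1=10 $r2=0 $r3=6 $r4=6  [not taken]
PC=7  and  $r1, $r1, $r4     | $r0=0 $r1=2 $r2=0 $r3=6 $r4=6
PC=8  xori  $r0, $r1, 9      | $r0=0 $r1=2 $r2=0 $r3=6 $r4=6
PC=9  andi  $r0, $r2, 15     | $r0=0 $r1=2 $r2=0 $r3=6 $r4=6
PC=10 andi  $r1, $r4, 10     | $r0=0 $r1=2 $r2=0 $r3=6 $r4=6
PC=11 xori  $r2, $r0, 13     | $r0=0 $r1=2 $r2=13 $r3=6 $r4=6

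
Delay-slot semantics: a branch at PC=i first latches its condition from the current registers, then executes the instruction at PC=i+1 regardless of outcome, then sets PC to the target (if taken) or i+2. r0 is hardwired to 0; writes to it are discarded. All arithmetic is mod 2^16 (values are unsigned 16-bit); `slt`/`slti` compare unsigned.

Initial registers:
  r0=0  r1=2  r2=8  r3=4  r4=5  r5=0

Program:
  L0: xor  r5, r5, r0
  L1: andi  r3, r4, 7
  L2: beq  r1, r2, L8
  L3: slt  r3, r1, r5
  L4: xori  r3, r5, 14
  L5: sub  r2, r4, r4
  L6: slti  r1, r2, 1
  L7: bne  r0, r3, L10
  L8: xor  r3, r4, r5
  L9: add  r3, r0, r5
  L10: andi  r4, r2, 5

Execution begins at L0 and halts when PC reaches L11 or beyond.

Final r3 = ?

5

[0] xor  r5, r5, r0  →  {r0:0, r1:2, r2:8, r3:4, r4:5, r5:0}
[1] andi  r3, r4, 7  →  {r0:0, r1:2, r2:8, r3:5, r4:5, r5:0}
[2] beq  r1, r2, L8  →  {r0:0, r1:2, r2:8, r3:5, r4:5, r5:0}  ⟨branch fallthrough⟩
[3] slt  r3, r1, r5  →  {r0:0, r1:2, r2:8, r3:0, r4:5, r5:0}
[4] xori  r3, r5, 14  →  {r0:0, r1:2, r2:8, r3:14, r4:5, r5:0}
[5] sub  r2, r4, r4  →  {r0:0, r1:2, r2:0, r3:14, r4:5, r5:0}
[6] slti  r1, r2, 1  →  {r0:0, r1:1, r2:0, r3:14, r4:5, r5:0}
[7] bne  r0, r3, L10  →  {r0:0, r1:1, r2:0, r3:14, r4:5, r5:0}  ⟨branch taken⟩
[8] xor  r3, r4, r5  →  {r0:0, r1:1, r2:0, r3:5, r4:5, r5:0}
[10] andi  r4, r2, 5  →  {r0:0, r1:1, r2:0, r3:5, r4:0, r5:0}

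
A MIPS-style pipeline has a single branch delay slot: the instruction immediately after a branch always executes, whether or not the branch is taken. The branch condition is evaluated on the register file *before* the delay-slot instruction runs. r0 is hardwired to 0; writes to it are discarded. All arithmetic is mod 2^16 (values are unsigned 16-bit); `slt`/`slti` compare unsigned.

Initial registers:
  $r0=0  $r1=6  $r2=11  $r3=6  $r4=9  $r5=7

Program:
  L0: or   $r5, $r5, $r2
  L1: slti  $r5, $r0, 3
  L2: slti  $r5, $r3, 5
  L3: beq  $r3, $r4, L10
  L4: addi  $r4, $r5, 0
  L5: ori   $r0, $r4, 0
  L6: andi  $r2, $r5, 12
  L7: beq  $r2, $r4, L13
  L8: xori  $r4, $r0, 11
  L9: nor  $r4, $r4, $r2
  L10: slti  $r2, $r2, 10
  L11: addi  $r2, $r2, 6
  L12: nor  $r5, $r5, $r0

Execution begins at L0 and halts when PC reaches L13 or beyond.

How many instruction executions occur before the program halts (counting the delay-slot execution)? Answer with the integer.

9

  step pc=0: or   $r5, $r5, $r2  regs=(0,6,11,6,9,15)
  step pc=1: slti  $r5, $r0, 3  regs=(0,6,11,6,9,1)
  step pc=2: slti  $r5, $r3, 5  regs=(0,6,11,6,9,0)
  step pc=3: beq  $r3, $r4, L10  cond=F  regs=(0,6,11,6,9,0)
  step pc=4: addi  $r4, $r5, 0  regs=(0,6,11,6,0,0)
  step pc=5: ori   $r0, $r4, 0  regs=(0,6,11,6,0,0)
  step pc=6: andi  $r2, $r5, 12  regs=(0,6,0,6,0,0)
  step pc=7: beq  $r2, $r4, L13  cond=T  regs=(0,6,0,6,0,0)
  step pc=8: xori  $r4, $r0, 11  regs=(0,6,0,6,11,0)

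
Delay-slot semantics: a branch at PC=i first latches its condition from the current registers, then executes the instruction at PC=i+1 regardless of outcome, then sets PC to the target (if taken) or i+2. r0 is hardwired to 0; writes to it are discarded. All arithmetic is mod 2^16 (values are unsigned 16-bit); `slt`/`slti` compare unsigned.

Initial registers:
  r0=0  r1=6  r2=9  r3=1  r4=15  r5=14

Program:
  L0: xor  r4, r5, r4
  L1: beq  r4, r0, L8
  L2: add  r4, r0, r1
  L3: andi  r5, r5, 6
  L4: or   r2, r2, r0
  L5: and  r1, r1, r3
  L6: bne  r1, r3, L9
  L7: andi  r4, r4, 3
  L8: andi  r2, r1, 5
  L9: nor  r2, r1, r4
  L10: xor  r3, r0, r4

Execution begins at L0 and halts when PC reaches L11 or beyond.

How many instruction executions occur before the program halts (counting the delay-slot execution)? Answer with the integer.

[0] xor  r4, r5, r4  →  {r0:0, r1:6, r2:9, r3:1, r4:1, r5:14}
[1] beq  r4, r0, L8  →  {r0:0, r1:6, r2:9, r3:1, r4:1, r5:14}  ⟨branch fallthrough⟩
[2] add  r4, r0, r1  →  {r0:0, r1:6, r2:9, r3:1, r4:6, r5:14}
[3] andi  r5, r5, 6  →  {r0:0, r1:6, r2:9, r3:1, r4:6, r5:6}
[4] or   r2, r2, r0  →  {r0:0, r1:6, r2:9, r3:1, r4:6, r5:6}
[5] and  r1, r1, r3  →  {r0:0, r1:0, r2:9, r3:1, r4:6, r5:6}
[6] bne  r1, r3, L9  →  {r0:0, r1:0, r2:9, r3:1, r4:6, r5:6}  ⟨branch taken⟩
[7] andi  r4, r4, 3  →  {r0:0, r1:0, r2:9, r3:1, r4:2, r5:6}
[9] nor  r2, r1, r4  →  {r0:0, r1:0, r2:65533, r3:1, r4:2, r5:6}
[10] xor  r3, r0, r4  →  {r0:0, r1:0, r2:65533, r3:2, r4:2, r5:6}

10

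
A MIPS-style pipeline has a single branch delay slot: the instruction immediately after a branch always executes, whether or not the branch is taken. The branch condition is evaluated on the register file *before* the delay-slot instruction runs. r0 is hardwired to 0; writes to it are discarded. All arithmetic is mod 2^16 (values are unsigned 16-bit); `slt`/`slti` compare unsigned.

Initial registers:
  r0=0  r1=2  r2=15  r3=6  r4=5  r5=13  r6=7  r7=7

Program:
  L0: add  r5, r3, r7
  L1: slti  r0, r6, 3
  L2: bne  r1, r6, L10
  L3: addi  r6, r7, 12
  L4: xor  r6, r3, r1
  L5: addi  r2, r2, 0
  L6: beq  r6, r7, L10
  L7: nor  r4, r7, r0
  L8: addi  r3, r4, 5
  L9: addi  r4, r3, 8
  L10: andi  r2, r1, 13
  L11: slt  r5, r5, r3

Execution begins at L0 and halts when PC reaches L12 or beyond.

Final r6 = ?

  step pc=0: add  r5, r3, r7  regs=(0,2,15,6,5,13,7,7)
  step pc=1: slti  r0, r6, 3  regs=(0,2,15,6,5,13,7,7)
  step pc=2: bne  r1, r6, L10  cond=T  regs=(0,2,15,6,5,13,7,7)
  step pc=3: addi  r6, r7, 12  regs=(0,2,15,6,5,13,19,7)
  step pc=10: andi  r2, r1, 13  regs=(0,2,0,6,5,13,19,7)
  step pc=11: slt  r5, r5, r3  regs=(0,2,0,6,5,0,19,7)

19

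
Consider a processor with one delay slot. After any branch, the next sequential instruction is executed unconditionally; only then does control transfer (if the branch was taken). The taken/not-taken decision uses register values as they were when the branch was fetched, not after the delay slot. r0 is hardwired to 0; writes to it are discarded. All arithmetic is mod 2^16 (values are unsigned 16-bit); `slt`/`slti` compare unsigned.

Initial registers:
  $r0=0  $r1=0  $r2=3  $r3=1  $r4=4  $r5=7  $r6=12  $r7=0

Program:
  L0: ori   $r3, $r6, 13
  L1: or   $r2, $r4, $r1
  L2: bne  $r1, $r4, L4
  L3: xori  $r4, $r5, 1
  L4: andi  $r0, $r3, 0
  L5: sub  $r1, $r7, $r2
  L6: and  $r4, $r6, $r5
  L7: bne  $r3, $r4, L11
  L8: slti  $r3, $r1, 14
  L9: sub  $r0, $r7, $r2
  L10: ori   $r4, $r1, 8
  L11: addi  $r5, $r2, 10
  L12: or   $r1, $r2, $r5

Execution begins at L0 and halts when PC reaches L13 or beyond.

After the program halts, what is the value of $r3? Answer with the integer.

  step pc=0: ori   $r3, $r6, 13  regs=(0,0,3,13,4,7,12,0)
  step pc=1: or   $r2, $r4, $r1  regs=(0,0,4,13,4,7,12,0)
  step pc=2: bne  $r1, $r4, L4  cond=T  regs=(0,0,4,13,4,7,12,0)
  step pc=3: xori  $r4, $r5, 1  regs=(0,0,4,13,6,7,12,0)
  step pc=4: andi  $r0, $r3, 0  regs=(0,0,4,13,6,7,12,0)
  step pc=5: sub  $r1, $r7, $r2  regs=(0,65532,4,13,6,7,12,0)
  step pc=6: and  $r4, $r6, $r5  regs=(0,65532,4,13,4,7,12,0)
  step pc=7: bne  $r3, $r4, L11  cond=T  regs=(0,65532,4,13,4,7,12,0)
  step pc=8: slti  $r3, $r1, 14  regs=(0,65532,4,0,4,7,12,0)
  step pc=11: addi  $r5, $r2, 10  regs=(0,65532,4,0,4,14,12,0)
  step pc=12: or   $r1, $r2, $r5  regs=(0,14,4,0,4,14,12,0)

0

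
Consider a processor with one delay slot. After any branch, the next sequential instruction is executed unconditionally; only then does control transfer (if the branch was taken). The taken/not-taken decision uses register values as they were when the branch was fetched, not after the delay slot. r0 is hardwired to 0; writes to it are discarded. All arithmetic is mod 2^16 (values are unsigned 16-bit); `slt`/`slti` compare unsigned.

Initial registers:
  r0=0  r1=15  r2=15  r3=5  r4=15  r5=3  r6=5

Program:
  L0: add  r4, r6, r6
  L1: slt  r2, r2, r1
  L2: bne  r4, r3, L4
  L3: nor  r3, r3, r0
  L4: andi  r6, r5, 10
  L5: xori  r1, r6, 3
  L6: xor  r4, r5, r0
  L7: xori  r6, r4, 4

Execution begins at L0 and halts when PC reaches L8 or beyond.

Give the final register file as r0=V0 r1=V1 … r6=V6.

  step pc=0: add  r4, r6, r6  regs=(0,15,15,5,10,3,5)
  step pc=1: slt  r2, r2, r1  regs=(0,15,0,5,10,3,5)
  step pc=2: bne  r4, r3, L4  cond=T  regs=(0,15,0,5,10,3,5)
  step pc=3: nor  r3, r3, r0  regs=(0,15,0,65530,10,3,5)
  step pc=4: andi  r6, r5, 10  regs=(0,15,0,65530,10,3,2)
  step pc=5: xori  r1, r6, 3  regs=(0,1,0,65530,10,3,2)
  step pc=6: xor  r4, r5, r0  regs=(0,1,0,65530,3,3,2)
  step pc=7: xori  r6, r4, 4  regs=(0,1,0,65530,3,3,7)

r0=0 r1=1 r2=0 r3=65530 r4=3 r5=3 r6=7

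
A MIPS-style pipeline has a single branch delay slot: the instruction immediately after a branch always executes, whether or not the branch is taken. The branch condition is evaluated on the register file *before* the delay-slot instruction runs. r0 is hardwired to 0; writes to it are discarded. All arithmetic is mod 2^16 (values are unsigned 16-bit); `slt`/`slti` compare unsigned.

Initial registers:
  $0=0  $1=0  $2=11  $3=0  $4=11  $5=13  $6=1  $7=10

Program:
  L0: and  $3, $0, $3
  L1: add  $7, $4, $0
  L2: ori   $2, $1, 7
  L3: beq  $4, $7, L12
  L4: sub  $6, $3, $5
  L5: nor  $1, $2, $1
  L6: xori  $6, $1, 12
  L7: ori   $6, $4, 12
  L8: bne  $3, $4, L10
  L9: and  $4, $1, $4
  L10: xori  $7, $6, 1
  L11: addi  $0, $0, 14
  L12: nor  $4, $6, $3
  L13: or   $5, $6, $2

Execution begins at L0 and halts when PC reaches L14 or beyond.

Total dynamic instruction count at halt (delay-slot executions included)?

7

PC=0  and  $3, $0, $3        | $0=0 $1=0 $2=11 $3=0 $4=11 $5=13 $6=1 $7=10
PC=1  add  $7, $4, $0        | $0=0 $1=0 $2=11 $3=0 $4=11 $5=13 $6=1 $7=11
PC=2  ori   $2, $1, 7        | $0=0 $1=0 $2=7 $3=0 $4=11 $5=13 $6=1 $7=11
PC=3  beq  $4, $7, L12       | $0=0 $1=0 $2=7 $3=0 $4=11 $5=13 $6=1 $7=11  [TAKEN]
PC=4  sub  $6, $3, $5        | $0=0 $1=0 $2=7 $3=0 $4=11 $5=13 $6=65523 $7=11
PC=12 nor  $4, $6, $3        | $0=0 $1=0 $2=7 $3=0 $4=12 $5=13 $6=65523 $7=11
PC=13 or   $5, $6, $2        | $0=0 $1=0 $2=7 $3=0 $4=12 $5=65527 $6=65523 $7=11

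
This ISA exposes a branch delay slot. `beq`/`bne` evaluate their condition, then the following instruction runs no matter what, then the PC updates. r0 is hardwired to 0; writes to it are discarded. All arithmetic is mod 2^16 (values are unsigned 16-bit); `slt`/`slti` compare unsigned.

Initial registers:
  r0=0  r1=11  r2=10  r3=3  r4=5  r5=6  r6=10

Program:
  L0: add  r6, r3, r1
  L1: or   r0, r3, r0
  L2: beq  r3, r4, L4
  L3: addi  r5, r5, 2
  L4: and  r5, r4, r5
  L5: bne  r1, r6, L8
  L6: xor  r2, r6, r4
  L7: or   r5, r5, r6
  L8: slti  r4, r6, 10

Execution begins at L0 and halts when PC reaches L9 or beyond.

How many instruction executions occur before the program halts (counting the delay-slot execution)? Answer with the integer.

8

#0 add  r6, r3, r1 ; 0/11/10/3/5/6/14
#1 or   r0, r3, r0 ; 0/11/10/3/5/6/14
#2 beq  r3, r4, L4 ; 0/11/10/3/5/6/14 ; →fallthru
#3 addi  r5, r5, 2 ; 0/11/10/3/5/8/14
#4 and  r5, r4, r5 ; 0/11/10/3/5/0/14
#5 bne  r1, r6, L8 ; 0/11/10/3/5/0/14 ; →target
#6 xor  r2, r6, r4 ; 0/11/11/3/5/0/14
#8 slti  r4, r6, 10 ; 0/11/11/3/0/0/14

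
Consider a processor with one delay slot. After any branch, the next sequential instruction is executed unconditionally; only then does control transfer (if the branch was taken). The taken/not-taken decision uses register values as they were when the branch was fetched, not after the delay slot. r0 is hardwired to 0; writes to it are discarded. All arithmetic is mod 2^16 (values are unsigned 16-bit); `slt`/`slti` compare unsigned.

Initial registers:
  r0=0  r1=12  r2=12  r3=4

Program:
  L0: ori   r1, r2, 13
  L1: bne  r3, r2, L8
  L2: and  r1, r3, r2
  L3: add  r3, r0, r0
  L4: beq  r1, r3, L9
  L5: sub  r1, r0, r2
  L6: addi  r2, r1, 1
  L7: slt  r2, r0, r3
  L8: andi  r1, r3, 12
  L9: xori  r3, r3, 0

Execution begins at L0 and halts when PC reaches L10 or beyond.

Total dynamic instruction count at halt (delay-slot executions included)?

5

  step pc=0: ori   r1, r2, 13  regs=(0,13,12,4)
  step pc=1: bne  r3, r2, L8  cond=T  regs=(0,13,12,4)
  step pc=2: and  r1, r3, r2  regs=(0,4,12,4)
  step pc=8: andi  r1, r3, 12  regs=(0,4,12,4)
  step pc=9: xori  r3, r3, 0  regs=(0,4,12,4)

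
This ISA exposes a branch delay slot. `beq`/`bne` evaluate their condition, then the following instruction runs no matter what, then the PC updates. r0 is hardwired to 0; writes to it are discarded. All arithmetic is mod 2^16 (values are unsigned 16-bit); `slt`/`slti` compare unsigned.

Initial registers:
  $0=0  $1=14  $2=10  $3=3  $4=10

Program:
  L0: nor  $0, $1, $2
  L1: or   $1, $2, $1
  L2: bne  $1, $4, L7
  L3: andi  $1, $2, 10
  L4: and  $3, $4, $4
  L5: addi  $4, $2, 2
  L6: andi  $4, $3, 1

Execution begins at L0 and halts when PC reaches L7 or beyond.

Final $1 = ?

10

[0] nor  $0, $1, $2  →  {$0:0, $1:14, $2:10, $3:3, $4:10}
[1] or   $1, $2, $1  →  {$0:0, $1:14, $2:10, $3:3, $4:10}
[2] bne  $1, $4, L7  →  {$0:0, $1:14, $2:10, $3:3, $4:10}  ⟨branch taken⟩
[3] andi  $1, $2, 10  →  {$0:0, $1:10, $2:10, $3:3, $4:10}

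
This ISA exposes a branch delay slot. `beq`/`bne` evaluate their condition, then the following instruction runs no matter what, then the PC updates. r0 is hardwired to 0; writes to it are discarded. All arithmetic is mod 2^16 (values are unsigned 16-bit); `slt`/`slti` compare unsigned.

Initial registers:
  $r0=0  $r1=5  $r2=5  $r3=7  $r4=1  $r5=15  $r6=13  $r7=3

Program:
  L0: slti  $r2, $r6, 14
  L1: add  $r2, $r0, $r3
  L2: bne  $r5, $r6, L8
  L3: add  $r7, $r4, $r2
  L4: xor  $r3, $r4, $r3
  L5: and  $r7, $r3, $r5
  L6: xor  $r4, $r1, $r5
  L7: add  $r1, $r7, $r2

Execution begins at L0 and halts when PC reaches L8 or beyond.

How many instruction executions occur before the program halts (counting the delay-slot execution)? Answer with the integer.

  step pc=0: slti  $r2, $r6, 14  regs=(0,5,1,7,1,15,13,3)
  step pc=1: add  $r2, $r0, $r3  regs=(0,5,7,7,1,15,13,3)
  step pc=2: bne  $r5, $r6, L8  cond=T  regs=(0,5,7,7,1,15,13,3)
  step pc=3: add  $r7, $r4, $r2  regs=(0,5,7,7,1,15,13,8)

4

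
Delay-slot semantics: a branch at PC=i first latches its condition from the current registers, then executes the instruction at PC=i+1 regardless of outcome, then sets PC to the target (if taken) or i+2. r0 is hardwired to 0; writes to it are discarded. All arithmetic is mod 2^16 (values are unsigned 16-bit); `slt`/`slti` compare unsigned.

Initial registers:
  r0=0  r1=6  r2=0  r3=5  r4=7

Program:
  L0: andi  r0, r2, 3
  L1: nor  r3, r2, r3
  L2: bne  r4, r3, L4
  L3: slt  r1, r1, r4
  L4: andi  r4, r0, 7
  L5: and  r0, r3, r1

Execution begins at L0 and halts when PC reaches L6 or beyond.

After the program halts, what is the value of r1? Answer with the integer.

  step pc=0: andi  r0, r2, 3  regs=(0,6,0,5,7)
  step pc=1: nor  r3, r2, r3  regs=(0,6,0,65530,7)
  step pc=2: bne  r4, r3, L4  cond=T  regs=(0,6,0,65530,7)
  step pc=3: slt  r1, r1, r4  regs=(0,1,0,65530,7)
  step pc=4: andi  r4, r0, 7  regs=(0,1,0,65530,0)
  step pc=5: and  r0, r3, r1  regs=(0,1,0,65530,0)

1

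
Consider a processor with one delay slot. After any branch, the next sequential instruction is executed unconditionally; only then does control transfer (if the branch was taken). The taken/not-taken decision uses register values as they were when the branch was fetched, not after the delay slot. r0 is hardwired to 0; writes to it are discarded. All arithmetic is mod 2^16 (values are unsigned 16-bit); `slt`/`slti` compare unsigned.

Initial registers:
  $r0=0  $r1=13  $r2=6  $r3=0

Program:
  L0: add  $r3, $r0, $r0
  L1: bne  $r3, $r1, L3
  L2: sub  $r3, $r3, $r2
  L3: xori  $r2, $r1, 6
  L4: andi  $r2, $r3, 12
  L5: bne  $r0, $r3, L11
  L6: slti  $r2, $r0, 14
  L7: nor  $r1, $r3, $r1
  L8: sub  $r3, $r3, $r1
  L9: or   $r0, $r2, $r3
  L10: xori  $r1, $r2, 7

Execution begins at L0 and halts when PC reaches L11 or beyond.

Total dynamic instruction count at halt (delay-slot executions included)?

[0] add  $r3, $r0, $r0  →  {$r0:0, $r1:13, $r2:6, $r3:0}
[1] bne  $r3, $r1, L3  →  {$r0:0, $r1:13, $r2:6, $r3:0}  ⟨branch taken⟩
[2] sub  $r3, $r3, $r2  →  {$r0:0, $r1:13, $r2:6, $r3:65530}
[3] xori  $r2, $r1, 6  →  {$r0:0, $r1:13, $r2:11, $r3:65530}
[4] andi  $r2, $r3, 12  →  {$r0:0, $r1:13, $r2:8, $r3:65530}
[5] bne  $r0, $r3, L11  →  {$r0:0, $r1:13, $r2:8, $r3:65530}  ⟨branch taken⟩
[6] slti  $r2, $r0, 14  →  {$r0:0, $r1:13, $r2:1, $r3:65530}

7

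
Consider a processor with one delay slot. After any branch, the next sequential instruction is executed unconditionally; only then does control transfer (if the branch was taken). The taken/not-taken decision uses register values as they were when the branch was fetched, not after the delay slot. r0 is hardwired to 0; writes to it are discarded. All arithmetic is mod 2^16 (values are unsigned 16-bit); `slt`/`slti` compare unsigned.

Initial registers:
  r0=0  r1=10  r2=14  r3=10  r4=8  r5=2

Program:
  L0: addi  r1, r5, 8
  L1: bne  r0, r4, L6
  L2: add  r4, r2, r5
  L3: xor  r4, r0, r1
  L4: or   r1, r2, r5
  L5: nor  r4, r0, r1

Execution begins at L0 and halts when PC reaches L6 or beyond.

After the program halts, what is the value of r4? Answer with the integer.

[0] addi  r1, r5, 8  →  {r0:0, r1:10, r2:14, r3:10, r4:8, r5:2}
[1] bne  r0, r4, L6  →  {r0:0, r1:10, r2:14, r3:10, r4:8, r5:2}  ⟨branch taken⟩
[2] add  r4, r2, r5  →  {r0:0, r1:10, r2:14, r3:10, r4:16, r5:2}

16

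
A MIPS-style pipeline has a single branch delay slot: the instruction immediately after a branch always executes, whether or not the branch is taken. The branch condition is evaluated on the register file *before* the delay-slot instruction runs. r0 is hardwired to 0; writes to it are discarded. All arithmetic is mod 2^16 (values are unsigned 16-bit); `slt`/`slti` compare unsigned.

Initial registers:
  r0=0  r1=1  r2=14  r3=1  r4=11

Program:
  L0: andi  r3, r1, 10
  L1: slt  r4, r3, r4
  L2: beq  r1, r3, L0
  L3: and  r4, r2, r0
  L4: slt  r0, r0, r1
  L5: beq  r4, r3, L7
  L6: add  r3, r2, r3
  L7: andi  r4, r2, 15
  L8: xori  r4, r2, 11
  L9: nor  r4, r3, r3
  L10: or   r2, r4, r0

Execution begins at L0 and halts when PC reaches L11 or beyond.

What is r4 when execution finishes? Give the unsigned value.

  step pc=0: andi  r3, r1, 10  regs=(0,1,14,0,11)
  step pc=1: slt  r4, r3, r4  regs=(0,1,14,0,1)
  step pc=2: beq  r1, r3, L0  cond=F  regs=(0,1,14,0,1)
  step pc=3: and  r4, r2, r0  regs=(0,1,14,0,0)
  step pc=4: slt  r0, r0, r1  regs=(0,1,14,0,0)
  step pc=5: beq  r4, r3, L7  cond=T  regs=(0,1,14,0,0)
  step pc=6: add  r3, r2, r3  regs=(0,1,14,14,0)
  step pc=7: andi  r4, r2, 15  regs=(0,1,14,14,14)
  step pc=8: xori  r4, r2, 11  regs=(0,1,14,14,5)
  step pc=9: nor  r4, r3, r3  regs=(0,1,14,14,65521)
  step pc=10: or   r2, r4, r0  regs=(0,1,65521,14,65521)

65521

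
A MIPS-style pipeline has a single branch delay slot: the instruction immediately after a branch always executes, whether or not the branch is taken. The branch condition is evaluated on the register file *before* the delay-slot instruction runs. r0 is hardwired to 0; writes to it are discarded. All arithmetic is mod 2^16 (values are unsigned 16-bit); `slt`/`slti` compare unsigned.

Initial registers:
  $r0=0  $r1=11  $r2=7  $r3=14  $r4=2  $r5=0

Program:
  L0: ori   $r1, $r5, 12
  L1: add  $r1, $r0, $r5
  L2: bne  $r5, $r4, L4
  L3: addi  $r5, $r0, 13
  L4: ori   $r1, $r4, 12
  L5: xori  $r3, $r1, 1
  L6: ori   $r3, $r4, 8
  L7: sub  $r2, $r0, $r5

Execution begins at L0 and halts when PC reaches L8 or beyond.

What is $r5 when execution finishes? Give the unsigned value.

13

[0] ori   $r1, $r5, 12  →  {$r0:0, $r1:12, $r2:7, $r3:14, $r4:2, $r5:0}
[1] add  $r1, $r0, $r5  →  {$r0:0, $r1:0, $r2:7, $r3:14, $r4:2, $r5:0}
[2] bne  $r5, $r4, L4  →  {$r0:0, $r1:0, $r2:7, $r3:14, $r4:2, $r5:0}  ⟨branch taken⟩
[3] addi  $r5, $r0, 13  →  {$r0:0, $r1:0, $r2:7, $r3:14, $r4:2, $r5:13}
[4] ori   $r1, $r4, 12  →  {$r0:0, $r1:14, $r2:7, $r3:14, $r4:2, $r5:13}
[5] xori  $r3, $r1, 1  →  {$r0:0, $r1:14, $r2:7, $r3:15, $r4:2, $r5:13}
[6] ori   $r3, $r4, 8  →  {$r0:0, $r1:14, $r2:7, $r3:10, $r4:2, $r5:13}
[7] sub  $r2, $r0, $r5  →  {$r0:0, $r1:14, $r2:65523, $r3:10, $r4:2, $r5:13}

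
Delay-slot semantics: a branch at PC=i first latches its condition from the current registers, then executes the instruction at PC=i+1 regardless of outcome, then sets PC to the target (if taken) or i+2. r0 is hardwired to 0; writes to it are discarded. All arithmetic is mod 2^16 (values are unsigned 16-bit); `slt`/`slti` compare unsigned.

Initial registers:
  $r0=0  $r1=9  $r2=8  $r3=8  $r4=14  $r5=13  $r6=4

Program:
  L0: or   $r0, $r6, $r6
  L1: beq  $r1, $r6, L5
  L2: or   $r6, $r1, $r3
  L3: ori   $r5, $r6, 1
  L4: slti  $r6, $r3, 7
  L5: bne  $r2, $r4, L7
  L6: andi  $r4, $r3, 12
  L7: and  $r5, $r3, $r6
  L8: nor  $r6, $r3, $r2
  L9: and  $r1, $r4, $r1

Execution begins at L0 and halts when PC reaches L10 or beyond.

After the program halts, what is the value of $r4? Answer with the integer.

8

[0] or   $r0, $r6, $r6  →  {$r0:0, $r1:9, $r2:8, $r3:8, $r4:14, $r5:13, $r6:4}
[1] beq  $r1, $r6, L5  →  {$r0:0, $r1:9, $r2:8, $r3:8, $r4:14, $r5:13, $r6:4}  ⟨branch fallthrough⟩
[2] or   $r6, $r1, $r3  →  {$r0:0, $r1:9, $r2:8, $r3:8, $r4:14, $r5:13, $r6:9}
[3] ori   $r5, $r6, 1  →  {$r0:0, $r1:9, $r2:8, $r3:8, $r4:14, $r5:9, $r6:9}
[4] slti  $r6, $r3, 7  →  {$r0:0, $r1:9, $r2:8, $r3:8, $r4:14, $r5:9, $r6:0}
[5] bne  $r2, $r4, L7  →  {$r0:0, $r1:9, $r2:8, $r3:8, $r4:14, $r5:9, $r6:0}  ⟨branch taken⟩
[6] andi  $r4, $r3, 12  →  {$r0:0, $r1:9, $r2:8, $r3:8, $r4:8, $r5:9, $r6:0}
[7] and  $r5, $r3, $r6  →  {$r0:0, $r1:9, $r2:8, $r3:8, $r4:8, $r5:0, $r6:0}
[8] nor  $r6, $r3, $r2  →  {$r0:0, $r1:9, $r2:8, $r3:8, $r4:8, $r5:0, $r6:65527}
[9] and  $r1, $r4, $r1  →  {$r0:0, $r1:8, $r2:8, $r3:8, $r4:8, $r5:0, $r6:65527}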